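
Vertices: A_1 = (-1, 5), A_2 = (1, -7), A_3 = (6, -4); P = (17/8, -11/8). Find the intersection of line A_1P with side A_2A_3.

Barycentric coordinates of P with respect to A_1A_2A_3: (3/8, 1/4, 3/8).
On side A_2A_3 the A_1-coordinate is zero; dropping P's A_1-weight 3/8 and renormalizing the remaining 1/4 : 3/8 gives weights 2/5, 3/5 on A_2, A_3.
Q = (2/5)·(1, -7) + (3/5)·(6, -4) = (4, -26/5).

(4, -26/5)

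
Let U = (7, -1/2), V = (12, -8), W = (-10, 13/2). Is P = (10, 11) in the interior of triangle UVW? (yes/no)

no

Barycentric coordinates of P: (778/185, -433/185, -32/37).
The three coordinates are positive, negative, negative; a point is interior exactly when all three are positive.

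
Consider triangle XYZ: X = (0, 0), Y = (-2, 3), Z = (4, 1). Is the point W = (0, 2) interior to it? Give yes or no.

Barycentric coordinates of W: (1/7, 4/7, 2/7).
The three coordinates are positive, positive, positive; a point is interior exactly when all three are positive.

yes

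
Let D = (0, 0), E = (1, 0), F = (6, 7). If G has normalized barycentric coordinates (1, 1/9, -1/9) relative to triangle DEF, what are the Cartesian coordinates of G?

G = 1·D + (1/9)·E + (-1/9)·F.
x-coordinate: 1·0 + (1/9)·1 + (-1/9)·6 = -5/9.
y-coordinate: 1·0 + (1/9)·0 + (-1/9)·7 = -7/9.

(-5/9, -7/9)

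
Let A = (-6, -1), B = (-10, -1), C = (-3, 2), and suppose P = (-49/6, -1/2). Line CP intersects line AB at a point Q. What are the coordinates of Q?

Barycentric coordinates of P with respect to ABC: (1/6, 2/3, 1/6).
On side AB the C-coordinate is zero; dropping P's C-weight 1/6 and renormalizing the remaining 1/6 : 2/3 gives weights 1/5, 4/5 on A, B.
Q = (1/5)·(-6, -1) + (4/5)·(-10, -1) = (-46/5, -1).

(-46/5, -1)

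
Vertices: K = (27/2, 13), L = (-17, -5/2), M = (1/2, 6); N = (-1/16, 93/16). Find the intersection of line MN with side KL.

Barycentric coordinates of N with respect to KLM: (1/8, 1/8, 3/4).
On side KL the M-coordinate is zero; dropping N's M-weight 3/4 and renormalizing the remaining 1/8 : 1/8 gives weights 1/2, 1/2 on K, L.
J = (1/2)·(27/2, 13) + (1/2)·(-17, -5/2) = (-7/4, 21/4).

(-7/4, 21/4)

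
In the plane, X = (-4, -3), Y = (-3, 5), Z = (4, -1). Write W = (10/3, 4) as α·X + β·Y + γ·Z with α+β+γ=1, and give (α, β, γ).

Signed area of the reference triangle: [XYZ] = ½·((-4)·(5−(-1)) + (-3)·(-1−(-3)) + 4·(-3−5)) = ½·(-24 − 6 − 32) = -31.
[WYZ] = ½·((10/3)·(5−(-1)) + (-3)·(-1−4) + 4·(4−5)) = ½·(20 + 15 − 4) = 31/2, so the X-coordinate is (31/2)/(-31) = -1/2.
[XWZ] = ½·((-4)·(4−(-1)) + (10/3)·(-1−(-3)) + 4·(-3−4)) = ½·(-20 + 20/3 − 28) = -62/3, so the Y-coordinate is 2/3.
[XYW] = ½·((-4)·(5−4) + (-3)·(4−(-3)) + (10/3)·(-3−5)) = ½·(-4 − 21 − 80/3) = -155/6, so the Z-coordinate is 5/6.
Check: -1/2 + 2/3 + 5/6 = 1.

(-1/2, 2/3, 5/6)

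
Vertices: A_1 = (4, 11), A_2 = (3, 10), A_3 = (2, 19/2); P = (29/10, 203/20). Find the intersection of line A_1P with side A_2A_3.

Barycentric coordinates of P with respect to A_1A_2A_3: (2/5, 1/10, 1/2).
On side A_2A_3 the A_1-coordinate is zero; dropping P's A_1-weight 2/5 and renormalizing the remaining 1/10 : 1/2 gives weights 1/6, 5/6 on A_2, A_3.
Q = (1/6)·(3, 10) + (5/6)·(2, 19/2) = (13/6, 115/12).

(13/6, 115/12)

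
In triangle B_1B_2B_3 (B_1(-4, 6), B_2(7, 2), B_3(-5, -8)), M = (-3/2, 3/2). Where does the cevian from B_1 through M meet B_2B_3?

(1, -3)

Barycentric coordinates of M with respect to B_1B_2B_3: (1/2, 1/4, 1/4).
On side B_2B_3 the B_1-coordinate is zero; dropping M's B_1-weight 1/2 and renormalizing the remaining 1/4 : 1/4 gives weights 1/2, 1/2 on B_2, B_3.
N = (1/2)·(7, 2) + (1/2)·(-5, -8) = (1, -3).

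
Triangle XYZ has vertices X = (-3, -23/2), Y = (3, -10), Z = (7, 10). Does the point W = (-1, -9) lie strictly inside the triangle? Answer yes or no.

Barycentric coordinates of W: (14/19, 3/19, 2/19).
The three coordinates are positive, positive, positive; a point is interior exactly when all three are positive.

yes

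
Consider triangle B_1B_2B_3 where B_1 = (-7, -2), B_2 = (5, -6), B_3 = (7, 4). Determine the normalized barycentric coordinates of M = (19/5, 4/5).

(1/5, 1/5, 3/5)

Signed area of the reference triangle: [B_1B_2B_3] = ½·((-7)·(-6−4) + 5·(4−(-2)) + 7·(-2−(-6))) = ½·(70 + 30 + 28) = 64.
[MB_2B_3] = ½·((19/5)·(-6−4) + 5·(4−(4/5)) + 7·(4/5−(-6))) = ½·(-38 + 16 + 238/5) = 64/5, so the B_1-coordinate is (64/5)/64 = 1/5.
[B_1MB_3] = ½·((-7)·(4/5−4) + (19/5)·(4−(-2)) + 7·(-2−(4/5))) = ½·(112/5 + 114/5 − 98/5) = 64/5, so the B_2-coordinate is 1/5.
[B_1B_2M] = ½·((-7)·(-6−(4/5)) + 5·(4/5−(-2)) + (19/5)·(-2−(-6))) = ½·(238/5 + 14 + 76/5) = 192/5, so the B_3-coordinate is 3/5.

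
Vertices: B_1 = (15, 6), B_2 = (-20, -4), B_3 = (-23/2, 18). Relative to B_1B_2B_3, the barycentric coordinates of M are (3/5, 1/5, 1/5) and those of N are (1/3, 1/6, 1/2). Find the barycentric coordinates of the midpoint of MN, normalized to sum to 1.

Since both coordinate triples sum to 1, the midpoint's barycentrics are the componentwise average.
(3/5+1/3)/2 = 7/15; similarly 11/60 and 7/20.

(7/15, 11/60, 7/20)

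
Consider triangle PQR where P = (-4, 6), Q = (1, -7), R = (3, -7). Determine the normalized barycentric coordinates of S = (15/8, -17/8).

(3/8, -3/4, 11/8)

Signed area of the reference triangle: [PQR] = ½·((-4)·(-7−(-7)) + 1·(-7−6) + 3·(6−(-7))) = ½·(0 − 13 + 39) = 13.
[SQR] = ½·((15/8)·(-7−(-7)) + 1·(-7−(-17/8)) + 3·(-17/8−(-7))) = ½·(0 − 39/8 + 117/8) = 39/8, so the P-coordinate is (39/8)/13 = 3/8.
[PSR] = ½·((-4)·(-17/8−(-7)) + (15/8)·(-7−6) + 3·(6−(-17/8))) = ½·(-39/2 − 195/8 + 195/8) = -39/4, so the Q-coordinate is -3/4.
[PQS] = ½·((-4)·(-7−(-17/8)) + 1·(-17/8−6) + (15/8)·(6−(-7))) = ½·(39/2 − 65/8 + 195/8) = 143/8, so the R-coordinate is 11/8.
Check: 3/8 − 3/4 + 11/8 = 1.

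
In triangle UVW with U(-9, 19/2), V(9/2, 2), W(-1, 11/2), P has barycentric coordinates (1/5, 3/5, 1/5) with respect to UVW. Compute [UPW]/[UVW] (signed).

The signed ratio [UPW]/[UVW] equals the barycentric coordinate of P at vertex V, which is 3/5.

3/5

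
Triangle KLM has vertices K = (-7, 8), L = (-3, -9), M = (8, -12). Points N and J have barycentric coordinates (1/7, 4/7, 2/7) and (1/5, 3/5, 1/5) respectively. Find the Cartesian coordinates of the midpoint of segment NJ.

(-71/70, -477/70)

Barycentric coordinates of the midpoint are the average: (6/35, 41/70, 17/70).
Converting: (6/35)·K + (41/70)·L + (17/70)·M = (-71/70, -477/70).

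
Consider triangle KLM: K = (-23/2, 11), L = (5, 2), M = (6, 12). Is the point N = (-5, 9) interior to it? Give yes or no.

Barycentric coordinates of N: (107/174, 83/348, 17/116).
The three coordinates are positive, positive, positive; a point is interior exactly when all three are positive.

yes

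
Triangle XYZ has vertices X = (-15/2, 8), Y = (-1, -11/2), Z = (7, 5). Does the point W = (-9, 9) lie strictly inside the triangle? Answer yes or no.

Barycentric coordinates of W: (160/141, -8/141, -11/141).
The three coordinates are positive, negative, negative; a point is interior exactly when all three are positive.

no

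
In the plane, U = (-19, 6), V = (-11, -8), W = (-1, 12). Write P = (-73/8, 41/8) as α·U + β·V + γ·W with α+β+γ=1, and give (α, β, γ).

(5/16, 1/4, 7/16)

Signed area of the reference triangle: [UVW] = ½·((-19)·(-8−12) + (-11)·(12−6) + (-1)·(6−(-8))) = ½·(380 − 66 − 14) = 150.
[PVW] = ½·((-73/8)·(-8−12) + (-11)·(12−(41/8)) + (-1)·(41/8−(-8))) = ½·(365/2 − 605/8 − 105/8) = 375/8, so the U-coordinate is (375/8)/150 = 5/16.
[UPW] = ½·((-19)·(41/8−12) + (-73/8)·(12−6) + (-1)·(6−(41/8))) = ½·(1045/8 − 219/4 − 7/8) = 75/2, so the V-coordinate is 1/4.
[UVP] = ½·((-19)·(-8−(41/8)) + (-11)·(41/8−6) + (-73/8)·(6−(-8))) = ½·(1995/8 + 77/8 − 511/4) = 525/8, so the W-coordinate is 7/16.
Check: 5/16 + 1/4 + 7/16 = 1.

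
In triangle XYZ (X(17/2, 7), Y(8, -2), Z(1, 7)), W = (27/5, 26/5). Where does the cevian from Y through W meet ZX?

Barycentric coordinates of W with respect to XYZ: (2/5, 1/5, 2/5).
On side ZX the Y-coordinate is zero; dropping W's Y-weight 1/5 and renormalizing the remaining 2/5 : 2/5 gives weights 1/2, 1/2 on Z, X.
V = (1/2)·(1, 7) + (1/2)·(17/2, 7) = (19/4, 7).

(19/4, 7)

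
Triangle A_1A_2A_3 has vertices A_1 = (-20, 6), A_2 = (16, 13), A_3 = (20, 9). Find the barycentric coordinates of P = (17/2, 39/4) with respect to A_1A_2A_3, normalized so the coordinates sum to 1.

(1/4, 3/8, 3/8)

Signed area of the reference triangle: [A_1A_2A_3] = ½·((-20)·(13−9) + 16·(9−6) + 20·(6−13)) = ½·(-80 + 48 − 140) = -86.
[PA_2A_3] = ½·((17/2)·(13−9) + 16·(9−(39/4)) + 20·(39/4−13)) = ½·(34 − 12 − 65) = -43/2, so the A_1-coordinate is (-43/2)/(-86) = 1/4.
[A_1PA_3] = ½·((-20)·(39/4−9) + (17/2)·(9−6) + 20·(6−(39/4))) = ½·(-15 + 51/2 − 75) = -129/4, so the A_2-coordinate is 3/8.
[A_1A_2P] = ½·((-20)·(13−(39/4)) + 16·(39/4−6) + (17/2)·(6−13)) = ½·(-65 + 60 − 119/2) = -129/4, so the A_3-coordinate is 3/8.
Check: 1/4 + 3/8 + 3/8 = 1.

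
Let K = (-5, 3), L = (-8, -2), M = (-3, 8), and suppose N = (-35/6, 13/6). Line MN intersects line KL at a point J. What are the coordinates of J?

Barycentric coordinates of N with respect to KLM: (1/6, 1/2, 1/3).
On side KL the M-coordinate is zero; dropping N's M-weight 1/3 and renormalizing the remaining 1/6 : 1/2 gives weights 1/4, 3/4 on K, L.
J = (1/4)·(-5, 3) + (3/4)·(-8, -2) = (-29/4, -3/4).

(-29/4, -3/4)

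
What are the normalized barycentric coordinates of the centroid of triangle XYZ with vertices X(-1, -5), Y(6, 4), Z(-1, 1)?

The centroid is the average of the vertices, so each weight is 1/3.

(1/3, 1/3, 1/3)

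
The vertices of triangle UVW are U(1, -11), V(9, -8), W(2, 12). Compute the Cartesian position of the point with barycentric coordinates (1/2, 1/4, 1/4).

(13/4, -9/2)

P = (1/2)·U + (1/4)·V + (1/4)·W.
x-coordinate: (1/2)·1 + (1/4)·9 + (1/4)·2 = 13/4.
y-coordinate: (1/2)·(-11) + (1/4)·(-8) + (1/4)·12 = -9/2.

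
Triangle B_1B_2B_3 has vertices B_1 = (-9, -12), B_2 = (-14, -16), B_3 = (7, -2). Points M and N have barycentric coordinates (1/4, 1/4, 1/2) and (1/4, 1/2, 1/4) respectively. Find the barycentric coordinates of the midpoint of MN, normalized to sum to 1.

(1/4, 3/8, 3/8)

Since both coordinate triples sum to 1, the midpoint's barycentrics are the componentwise average.
(1/4+1/4)/2 = 1/4; similarly 3/8 and 3/8.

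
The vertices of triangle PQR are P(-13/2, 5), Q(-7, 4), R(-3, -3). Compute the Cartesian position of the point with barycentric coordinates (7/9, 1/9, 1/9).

S = (7/9)·P + (1/9)·Q + (1/9)·R.
x-coordinate: (7/9)·(-13/2) + (1/9)·(-7) + (1/9)·(-3) = -37/6.
y-coordinate: (7/9)·5 + (1/9)·4 + (1/9)·(-3) = 4.

(-37/6, 4)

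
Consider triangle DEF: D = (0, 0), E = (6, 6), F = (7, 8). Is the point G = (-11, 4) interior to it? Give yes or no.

no

Barycentric coordinates of G: (16/3, -58/3, 15).
The three coordinates are positive, negative, positive; a point is interior exactly when all three are positive.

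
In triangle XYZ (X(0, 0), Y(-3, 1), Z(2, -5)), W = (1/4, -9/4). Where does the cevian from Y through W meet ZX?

(4/3, -10/3)

Barycentric coordinates of W with respect to XYZ: (1/4, 1/4, 1/2).
On side ZX the Y-coordinate is zero; dropping W's Y-weight 1/4 and renormalizing the remaining 1/2 : 1/4 gives weights 2/3, 1/3 on Z, X.
V = (2/3)·(2, -5) + (1/3)·(0, 0) = (4/3, -10/3).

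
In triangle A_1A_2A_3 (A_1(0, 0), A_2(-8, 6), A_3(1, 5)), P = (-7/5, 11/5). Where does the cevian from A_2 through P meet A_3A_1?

(1/4, 5/4)

Barycentric coordinates of P with respect to A_1A_2A_3: (3/5, 1/5, 1/5).
On side A_3A_1 the A_2-coordinate is zero; dropping P's A_2-weight 1/5 and renormalizing the remaining 1/5 : 3/5 gives weights 1/4, 3/4 on A_3, A_1.
Q = (1/4)·(1, 5) + (3/4)·(0, 0) = (1/4, 5/4).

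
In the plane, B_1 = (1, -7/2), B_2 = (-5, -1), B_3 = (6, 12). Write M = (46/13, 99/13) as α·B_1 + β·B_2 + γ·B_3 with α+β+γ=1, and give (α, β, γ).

(2/13, 2/13, 9/13)

Signed area of the reference triangle: [B_1B_2B_3] = ½·(1·(-1−12) + (-5)·(12−(-7/2)) + 6·(-7/2−(-1))) = ½·(-13 − 155/2 − 15) = -211/4.
[MB_2B_3] = ½·((46/13)·(-1−12) + (-5)·(12−(99/13)) + 6·(99/13−(-1))) = ½·(-46 − 285/13 + 672/13) = -211/26, so the B_1-coordinate is (-211/26)/(-211/4) = 2/13.
[B_1MB_3] = ½·(1·(99/13−12) + (46/13)·(12−(-7/2)) + 6·(-7/2−(99/13))) = ½·(-57/13 + 713/13 − 867/13) = -211/26, so the B_2-coordinate is 2/13.
[B_1B_2M] = ½·(1·(-1−(99/13)) + (-5)·(99/13−(-7/2)) + (46/13)·(-7/2−(-1))) = ½·(-112/13 − 1445/26 − 115/13) = -1899/52, so the B_3-coordinate is 9/13.
Check: 2/13 + 2/13 + 9/13 = 1.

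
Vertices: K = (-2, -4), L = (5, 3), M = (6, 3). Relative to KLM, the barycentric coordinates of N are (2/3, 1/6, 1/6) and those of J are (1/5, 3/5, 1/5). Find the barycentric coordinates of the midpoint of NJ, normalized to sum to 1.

Since both coordinate triples sum to 1, the midpoint's barycentrics are the componentwise average.
(2/3+1/5)/2 = 13/30; similarly 23/60 and 11/60.

(13/30, 23/60, 11/60)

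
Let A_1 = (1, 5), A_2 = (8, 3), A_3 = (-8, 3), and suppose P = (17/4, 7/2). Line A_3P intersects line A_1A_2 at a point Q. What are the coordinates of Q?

(6, 25/7)

Barycentric coordinates of P with respect to A_1A_2A_3: (1/4, 5/8, 1/8).
On side A_1A_2 the A_3-coordinate is zero; dropping P's A_3-weight 1/8 and renormalizing the remaining 1/4 : 5/8 gives weights 2/7, 5/7 on A_1, A_2.
Q = (2/7)·(1, 5) + (5/7)·(8, 3) = (6, 25/7).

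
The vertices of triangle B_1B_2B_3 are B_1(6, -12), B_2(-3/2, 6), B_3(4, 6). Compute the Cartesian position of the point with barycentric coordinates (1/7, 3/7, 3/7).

(27/14, 24/7)

M = (1/7)·B_1 + (3/7)·B_2 + (3/7)·B_3.
x-coordinate: (1/7)·6 + (3/7)·(-3/2) + (3/7)·4 = 27/14.
y-coordinate: (1/7)·(-12) + (3/7)·6 + (3/7)·6 = 24/7.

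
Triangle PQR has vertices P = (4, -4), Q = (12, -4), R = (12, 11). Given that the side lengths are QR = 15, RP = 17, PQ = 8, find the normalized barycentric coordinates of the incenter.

(3/8, 17/40, 1/5)

The incenter has barycentric coordinates proportional to the opposite side lengths: (15 : 17 : 8).
Normalizing by 15+17+8 = 40 gives (3/8, 17/40, 1/5).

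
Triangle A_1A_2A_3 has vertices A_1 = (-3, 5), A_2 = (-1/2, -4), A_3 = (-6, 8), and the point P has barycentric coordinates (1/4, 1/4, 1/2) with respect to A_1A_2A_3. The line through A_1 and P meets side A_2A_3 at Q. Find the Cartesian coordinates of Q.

Line A_1P meets A_2A_3 where the A_1-coordinate vanishes; zeroing P's A_1-weight and renormalizing leaves A_2, A_3-weights 1/4 : 1/2 → (1/3, 2/3).
So Q = (1/3)·A_2 + (2/3)·A_3 = (-25/6, 4).

(-25/6, 4)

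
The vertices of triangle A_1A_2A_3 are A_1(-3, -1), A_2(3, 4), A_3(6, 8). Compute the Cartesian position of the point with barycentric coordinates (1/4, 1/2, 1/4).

P = (1/4)·A_1 + (1/2)·A_2 + (1/4)·A_3.
x-coordinate: (1/4)·(-3) + (1/2)·3 + (1/4)·6 = 9/4.
y-coordinate: (1/4)·(-1) + (1/2)·4 + (1/4)·8 = 15/4.

(9/4, 15/4)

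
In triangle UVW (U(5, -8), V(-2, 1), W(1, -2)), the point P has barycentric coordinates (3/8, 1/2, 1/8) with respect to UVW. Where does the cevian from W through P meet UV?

(1, -20/7)

Line WP meets UV where the W-coordinate vanishes; zeroing P's W-weight and renormalizing leaves U, V-weights 3/8 : 1/2 → (3/7, 4/7).
So Q = (3/7)·U + (4/7)·V = (1, -20/7).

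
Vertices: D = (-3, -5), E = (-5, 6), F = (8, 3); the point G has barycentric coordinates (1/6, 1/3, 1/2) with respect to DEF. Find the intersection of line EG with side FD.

Line EG meets FD where the E-coordinate vanishes; zeroing G's E-weight and renormalizing leaves F, D-weights 1/2 : 1/6 → (3/4, 1/4).
So H = (3/4)·F + (1/4)·D = (21/4, 1).

(21/4, 1)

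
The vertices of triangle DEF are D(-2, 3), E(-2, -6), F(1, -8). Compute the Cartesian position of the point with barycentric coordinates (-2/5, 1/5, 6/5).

(8/5, -12)

G = (-2/5)·D + (1/5)·E + (6/5)·F.
x-coordinate: (-2/5)·(-2) + (1/5)·(-2) + (6/5)·1 = 8/5.
y-coordinate: (-2/5)·3 + (1/5)·(-6) + (6/5)·(-8) = -12.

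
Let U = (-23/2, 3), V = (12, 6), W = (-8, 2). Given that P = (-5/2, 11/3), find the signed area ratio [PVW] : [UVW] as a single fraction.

[UVW] = ½·((-23/2)·(6−2) + 12·(2−3) + (-8)·(3−6)) = ½·(-46 − 12 + 24) = -17.
[PVW] = ½·((-5/2)·(6−2) + 12·(2−(11/3)) + (-8)·(11/3−6)) = ½·(-10 − 20 + 56/3) = -17/3, so the ratio is (-17/3)/(-17) = 1/3.

1/3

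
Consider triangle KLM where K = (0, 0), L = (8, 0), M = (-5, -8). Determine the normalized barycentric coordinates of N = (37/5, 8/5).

(2/5, 4/5, -1/5)

Signed area of the reference triangle: [KLM] = ½·(0·(0−(-8)) + 8·(-8−0) + (-5)·(0−0)) = ½·(0 − 64 + 0) = -32.
[NLM] = ½·((37/5)·(0−(-8)) + 8·(-8−(8/5)) + (-5)·(8/5−0)) = ½·(296/5 − 384/5 − 8) = -64/5, so the K-coordinate is (-64/5)/(-32) = 2/5.
[KNM] = ½·(0·(8/5−(-8)) + (37/5)·(-8−0) + (-5)·(0−(8/5))) = ½·(0 − 296/5 + 8) = -128/5, so the L-coordinate is 4/5.
[KLN] = ½·(0·(0−(8/5)) + 8·(8/5−0) + (37/5)·(0−0)) = ½·(0 + 64/5 + 0) = 32/5, so the M-coordinate is -1/5.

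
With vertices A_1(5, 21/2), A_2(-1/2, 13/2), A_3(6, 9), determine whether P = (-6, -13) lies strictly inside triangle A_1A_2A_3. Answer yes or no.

Barycentric coordinates of P: (-452/49, 160/49, 341/49).
The three coordinates are negative, positive, positive; a point is interior exactly when all three are positive.

no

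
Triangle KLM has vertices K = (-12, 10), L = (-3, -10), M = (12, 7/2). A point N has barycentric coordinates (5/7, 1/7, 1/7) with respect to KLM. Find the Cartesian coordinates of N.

(-51/7, 87/14)

N = (5/7)·K + (1/7)·L + (1/7)·M.
x-coordinate: (5/7)·(-12) + (1/7)·(-3) + (1/7)·12 = -51/7.
y-coordinate: (5/7)·10 + (1/7)·(-10) + (1/7)·(7/2) = 87/14.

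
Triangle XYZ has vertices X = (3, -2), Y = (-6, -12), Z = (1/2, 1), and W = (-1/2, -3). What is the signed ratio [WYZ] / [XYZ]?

[XYZ] = ½·(3·(-12−1) + (-6)·(1−(-2)) + (1/2)·(-2−(-12))) = ½·(-39 − 18 + 5) = -26.
[WYZ] = ½·((-1/2)·(-12−1) + (-6)·(1−(-3)) + (1/2)·(-3−(-12))) = ½·(13/2 − 24 + 9/2) = -13/2, so the ratio is (-13/2)/(-26) = 1/4.

1/4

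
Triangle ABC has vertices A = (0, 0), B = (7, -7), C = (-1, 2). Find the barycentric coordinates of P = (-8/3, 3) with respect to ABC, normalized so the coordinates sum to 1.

(1, -1/3, 1/3)

Signed area of the reference triangle: [ABC] = ½·(0·(-7−2) + 7·(2−0) + (-1)·(0−(-7))) = ½·(0 + 14 − 7) = 7/2.
[PBC] = ½·((-8/3)·(-7−2) + 7·(2−3) + (-1)·(3−(-7))) = ½·(24 − 7 − 10) = 7/2, so the A-coordinate is (7/2)/(7/2) = 1.
[APC] = ½·(0·(3−2) + (-8/3)·(2−0) + (-1)·(0−3)) = ½·(0 − 16/3 + 3) = -7/6, so the B-coordinate is -1/3.
[ABP] = ½·(0·(-7−3) + 7·(3−0) + (-8/3)·(0−(-7))) = ½·(0 + 21 − 56/3) = 7/6, so the C-coordinate is 1/3.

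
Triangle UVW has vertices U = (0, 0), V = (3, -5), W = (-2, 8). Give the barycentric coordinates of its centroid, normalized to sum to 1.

The centroid is the average of the vertices, so each weight is 1/3.

(1/3, 1/3, 1/3)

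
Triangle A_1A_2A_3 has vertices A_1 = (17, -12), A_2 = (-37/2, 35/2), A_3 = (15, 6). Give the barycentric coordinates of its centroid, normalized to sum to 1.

The centroid is the average of the vertices, so each weight is 1/3.

(1/3, 1/3, 1/3)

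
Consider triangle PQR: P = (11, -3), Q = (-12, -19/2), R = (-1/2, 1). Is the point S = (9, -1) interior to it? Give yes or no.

Barycentric coordinates of S: (491/667, -60/667, 236/667).
The three coordinates are positive, negative, positive; a point is interior exactly when all three are positive.

no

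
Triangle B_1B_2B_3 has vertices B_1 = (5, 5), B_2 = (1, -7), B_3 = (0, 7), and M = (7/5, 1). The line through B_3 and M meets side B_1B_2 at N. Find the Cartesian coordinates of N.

Barycentric coordinates of M with respect to B_1B_2B_3: (1/5, 2/5, 2/5).
On side B_1B_2 the B_3-coordinate is zero; dropping M's B_3-weight 2/5 and renormalizing the remaining 1/5 : 2/5 gives weights 1/3, 2/3 on B_1, B_2.
N = (1/3)·(5, 5) + (2/3)·(1, -7) = (7/3, -3).

(7/3, -3)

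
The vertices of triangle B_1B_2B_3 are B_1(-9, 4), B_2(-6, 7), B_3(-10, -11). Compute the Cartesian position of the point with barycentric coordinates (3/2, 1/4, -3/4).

M = (3/2)·B_1 + (1/4)·B_2 + (-3/4)·B_3.
x-coordinate: (3/2)·(-9) + (1/4)·(-6) + (-3/4)·(-10) = -15/2.
y-coordinate: (3/2)·4 + (1/4)·7 + (-3/4)·(-11) = 16.

(-15/2, 16)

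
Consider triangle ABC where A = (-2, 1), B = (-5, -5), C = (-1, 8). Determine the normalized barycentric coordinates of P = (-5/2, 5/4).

(1/2, 1/4, 1/4)

Signed area of the reference triangle: [ABC] = ½·((-2)·(-5−8) + (-5)·(8−1) + (-1)·(1−(-5))) = ½·(26 − 35 − 6) = -15/2.
[PBC] = ½·((-5/2)·(-5−8) + (-5)·(8−(5/4)) + (-1)·(5/4−(-5))) = ½·(65/2 − 135/4 − 25/4) = -15/4, so the A-coordinate is (-15/4)/(-15/2) = 1/2.
[APC] = ½·((-2)·(5/4−8) + (-5/2)·(8−1) + (-1)·(1−(5/4))) = ½·(27/2 − 35/2 + 1/4) = -15/8, so the B-coordinate is 1/4.
[ABP] = ½·((-2)·(-5−(5/4)) + (-5)·(5/4−1) + (-5/2)·(1−(-5))) = ½·(25/2 − 5/4 − 15) = -15/8, so the C-coordinate is 1/4.
Check: 1/2 + 1/4 + 1/4 = 1.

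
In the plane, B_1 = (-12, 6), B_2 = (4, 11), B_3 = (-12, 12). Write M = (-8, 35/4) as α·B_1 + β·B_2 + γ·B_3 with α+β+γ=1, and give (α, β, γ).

(1/2, 1/4, 1/4)

Signed area of the reference triangle: [B_1B_2B_3] = ½·((-12)·(11−12) + 4·(12−6) + (-12)·(6−11)) = ½·(12 + 24 + 60) = 48.
[MB_2B_3] = ½·((-8)·(11−12) + 4·(12−(35/4)) + (-12)·(35/4−11)) = ½·(8 + 13 + 27) = 24, so the B_1-coordinate is 24/48 = 1/2.
[B_1MB_3] = ½·((-12)·(35/4−12) + (-8)·(12−6) + (-12)·(6−(35/4))) = ½·(39 − 48 + 33) = 12, so the B_2-coordinate is 1/4.
[B_1B_2M] = ½·((-12)·(11−(35/4)) + 4·(35/4−6) + (-8)·(6−11)) = ½·(-27 + 11 + 40) = 12, so the B_3-coordinate is 1/4.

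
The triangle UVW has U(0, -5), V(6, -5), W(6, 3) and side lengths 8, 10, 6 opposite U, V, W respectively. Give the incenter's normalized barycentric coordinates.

The incenter has barycentric coordinates proportional to the opposite side lengths: (8 : 10 : 6).
Normalizing by 8+10+6 = 24 gives (1/3, 5/12, 1/4).

(1/3, 5/12, 1/4)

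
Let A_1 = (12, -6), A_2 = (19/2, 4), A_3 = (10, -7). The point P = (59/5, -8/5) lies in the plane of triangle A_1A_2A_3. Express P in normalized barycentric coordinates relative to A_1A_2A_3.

Signed area of the reference triangle: [A_1A_2A_3] = ½·(12·(4−(-7)) + (19/2)·(-7−(-6)) + 10·(-6−4)) = ½·(132 − 19/2 − 100) = 45/4.
[PA_2A_3] = ½·((59/5)·(4−(-7)) + (19/2)·(-7−(-8/5)) + 10·(-8/5−4)) = ½·(649/5 − 513/10 − 56) = 45/4, so the A_1-coordinate is (45/4)/(45/4) = 1.
[A_1PA_3] = ½·(12·(-8/5−(-7)) + (59/5)·(-7−(-6)) + 10·(-6−(-8/5))) = ½·(324/5 − 59/5 − 44) = 9/2, so the A_2-coordinate is 2/5.
[A_1A_2P] = ½·(12·(4−(-8/5)) + (19/2)·(-8/5−(-6)) + (59/5)·(-6−4)) = ½·(336/5 + 209/5 − 118) = -9/2, so the A_3-coordinate is -2/5.
Check: 1 + 2/5 − 2/5 = 1.

(1, 2/5, -2/5)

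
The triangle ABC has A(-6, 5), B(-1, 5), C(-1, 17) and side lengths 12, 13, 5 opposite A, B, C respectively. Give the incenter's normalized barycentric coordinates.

The incenter has barycentric coordinates proportional to the opposite side lengths: (12 : 13 : 5).
Normalizing by 12+13+5 = 30 gives (2/5, 13/30, 1/6).

(2/5, 13/30, 1/6)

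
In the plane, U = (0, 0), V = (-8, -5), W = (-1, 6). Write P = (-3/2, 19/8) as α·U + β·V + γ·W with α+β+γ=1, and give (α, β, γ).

(3/8, 1/8, 1/2)

Signed area of the reference triangle: [UVW] = ½·(0·(-5−6) + (-8)·(6−0) + (-1)·(0−(-5))) = ½·(0 − 48 − 5) = -53/2.
[PVW] = ½·((-3/2)·(-5−6) + (-8)·(6−(19/8)) + (-1)·(19/8−(-5))) = ½·(33/2 − 29 − 59/8) = -159/16, so the U-coordinate is (-159/16)/(-53/2) = 3/8.
[UPW] = ½·(0·(19/8−6) + (-3/2)·(6−0) + (-1)·(0−(19/8))) = ½·(0 − 9 + 19/8) = -53/16, so the V-coordinate is 1/8.
[UVP] = ½·(0·(-5−(19/8)) + (-8)·(19/8−0) + (-3/2)·(0−(-5))) = ½·(0 − 19 − 15/2) = -53/4, so the W-coordinate is 1/2.
Check: 3/8 + 1/8 + 1/2 = 1.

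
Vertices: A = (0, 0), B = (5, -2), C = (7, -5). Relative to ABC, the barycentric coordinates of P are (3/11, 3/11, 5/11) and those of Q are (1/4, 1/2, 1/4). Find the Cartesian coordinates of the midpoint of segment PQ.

(387/88, -223/88)

Barycentric coordinates of the midpoint are the average: (23/88, 17/44, 31/88).
Converting: (23/88)·A + (17/44)·B + (31/88)·C = (387/88, -223/88).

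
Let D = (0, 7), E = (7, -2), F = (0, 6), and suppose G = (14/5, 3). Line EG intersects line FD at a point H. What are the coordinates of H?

(0, 19/3)

Barycentric coordinates of G with respect to DEF: (1/5, 2/5, 2/5).
On side FD the E-coordinate is zero; dropping G's E-weight 2/5 and renormalizing the remaining 2/5 : 1/5 gives weights 2/3, 1/3 on F, D.
H = (2/3)·(0, 6) + (1/3)·(0, 7) = (0, 19/3).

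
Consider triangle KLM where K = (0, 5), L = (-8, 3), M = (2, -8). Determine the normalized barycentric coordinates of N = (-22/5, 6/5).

Signed area of the reference triangle: [KLM] = ½·(0·(3−(-8)) + (-8)·(-8−5) + 2·(5−3)) = ½·(0 + 104 + 4) = 54.
[NLM] = ½·((-22/5)·(3−(-8)) + (-8)·(-8−(6/5)) + 2·(6/5−3)) = ½·(-242/5 + 368/5 − 18/5) = 54/5, so the K-coordinate is (54/5)/54 = 1/5.
[KNM] = ½·(0·(6/5−(-8)) + (-22/5)·(-8−5) + 2·(5−(6/5))) = ½·(0 + 286/5 + 38/5) = 162/5, so the L-coordinate is 3/5.
[KLN] = ½·(0·(3−(6/5)) + (-8)·(6/5−5) + (-22/5)·(5−3)) = ½·(0 + 152/5 − 44/5) = 54/5, so the M-coordinate is 1/5.

(1/5, 3/5, 1/5)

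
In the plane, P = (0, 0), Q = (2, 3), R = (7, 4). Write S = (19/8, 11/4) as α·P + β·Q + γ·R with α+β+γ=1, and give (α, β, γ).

Signed area of the reference triangle: [PQR] = ½·(0·(3−4) + 2·(4−0) + 7·(0−3)) = ½·(0 + 8 − 21) = -13/2.
[SQR] = ½·((19/8)·(3−4) + 2·(4−(11/4)) + 7·(11/4−3)) = ½·(-19/8 + 5/2 − 7/4) = -13/16, so the P-coordinate is (-13/16)/(-13/2) = 1/8.
[PSR] = ½·(0·(11/4−4) + (19/8)·(4−0) + 7·(0−(11/4))) = ½·(0 + 19/2 − 77/4) = -39/8, so the Q-coordinate is 3/4.
[PQS] = ½·(0·(3−(11/4)) + 2·(11/4−0) + (19/8)·(0−3)) = ½·(0 + 11/2 − 57/8) = -13/16, so the R-coordinate is 1/8.
Check: 1/8 + 3/4 + 1/8 = 1.

(1/8, 3/4, 1/8)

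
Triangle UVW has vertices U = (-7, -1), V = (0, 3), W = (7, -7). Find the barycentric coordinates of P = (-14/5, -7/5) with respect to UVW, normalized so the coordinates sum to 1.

(3/5, 1/5, 1/5)

Signed area of the reference triangle: [UVW] = ½·((-7)·(3−(-7)) + 0·(-7−(-1)) + 7·(-1−3)) = ½·(-70 + 0 − 28) = -49.
[PVW] = ½·((-14/5)·(3−(-7)) + 0·(-7−(-7/5)) + 7·(-7/5−3)) = ½·(-28 + 0 − 154/5) = -147/5, so the U-coordinate is (-147/5)/(-49) = 3/5.
[UPW] = ½·((-7)·(-7/5−(-7)) + (-14/5)·(-7−(-1)) + 7·(-1−(-7/5))) = ½·(-196/5 + 84/5 + 14/5) = -49/5, so the V-coordinate is 1/5.
[UVP] = ½·((-7)·(3−(-7/5)) + 0·(-7/5−(-1)) + (-14/5)·(-1−3)) = ½·(-154/5 + 0 + 56/5) = -49/5, so the W-coordinate is 1/5.
Check: 3/5 + 1/5 + 1/5 = 1.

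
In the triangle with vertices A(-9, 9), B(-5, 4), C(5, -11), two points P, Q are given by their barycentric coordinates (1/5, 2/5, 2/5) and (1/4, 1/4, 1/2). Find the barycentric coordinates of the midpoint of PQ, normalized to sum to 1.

Since both coordinate triples sum to 1, the midpoint's barycentrics are the componentwise average.
(1/5+1/4)/2 = 9/40; similarly 13/40 and 9/20.

(9/40, 13/40, 9/20)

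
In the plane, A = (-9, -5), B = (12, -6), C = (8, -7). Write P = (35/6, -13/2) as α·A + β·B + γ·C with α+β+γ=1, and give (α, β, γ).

Signed area of the reference triangle: [ABC] = ½·((-9)·(-6−(-7)) + 12·(-7−(-5)) + 8·(-5−(-6))) = ½·(-9 − 24 + 8) = -25/2.
[PBC] = ½·((35/6)·(-6−(-7)) + 12·(-7−(-13/2)) + 8·(-13/2−(-6))) = ½·(35/6 − 6 − 4) = -25/12, so the A-coordinate is (-25/12)/(-25/2) = 1/6.
[APC] = ½·((-9)·(-13/2−(-7)) + (35/6)·(-7−(-5)) + 8·(-5−(-13/2))) = ½·(-9/2 − 35/3 + 12) = -25/12, so the B-coordinate is 1/6.
[ABP] = ½·((-9)·(-6−(-13/2)) + 12·(-13/2−(-5)) + (35/6)·(-5−(-6))) = ½·(-9/2 − 18 + 35/6) = -25/3, so the C-coordinate is 2/3.

(1/6, 1/6, 2/3)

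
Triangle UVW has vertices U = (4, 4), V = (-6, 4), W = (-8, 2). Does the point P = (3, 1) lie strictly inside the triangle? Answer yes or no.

Barycentric coordinates of P: (6/5, -17/10, 3/2).
The three coordinates are positive, negative, positive; a point is interior exactly when all three are positive.

no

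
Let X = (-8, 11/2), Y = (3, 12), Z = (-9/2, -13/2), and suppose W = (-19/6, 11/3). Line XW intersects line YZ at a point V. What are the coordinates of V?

(-3/4, 11/4)

Barycentric coordinates of W with respect to XYZ: (1/3, 1/3, 1/3).
On side YZ the X-coordinate is zero; dropping W's X-weight 1/3 and renormalizing the remaining 1/3 : 1/3 gives weights 1/2, 1/2 on Y, Z.
V = (1/2)·(3, 12) + (1/2)·(-9/2, -13/2) = (-3/4, 11/4).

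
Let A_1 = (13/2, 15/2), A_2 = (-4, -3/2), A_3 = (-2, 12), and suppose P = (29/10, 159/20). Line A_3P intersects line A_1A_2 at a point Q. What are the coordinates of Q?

(5, 87/14)

Barycentric coordinates of P with respect to A_1A_2A_3: (3/5, 1/10, 3/10).
On side A_1A_2 the A_3-coordinate is zero; dropping P's A_3-weight 3/10 and renormalizing the remaining 3/5 : 1/10 gives weights 6/7, 1/7 on A_1, A_2.
Q = (6/7)·(13/2, 15/2) + (1/7)·(-4, -3/2) = (5, 87/14).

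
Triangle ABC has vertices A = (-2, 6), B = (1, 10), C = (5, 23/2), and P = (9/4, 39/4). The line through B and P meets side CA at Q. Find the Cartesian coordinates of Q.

Barycentric coordinates of P with respect to ABC: (1/4, 1/4, 1/2).
On side CA the B-coordinate is zero; dropping P's B-weight 1/4 and renormalizing the remaining 1/2 : 1/4 gives weights 2/3, 1/3 on C, A.
Q = (2/3)·(5, 23/2) + (1/3)·(-2, 6) = (8/3, 29/3).

(8/3, 29/3)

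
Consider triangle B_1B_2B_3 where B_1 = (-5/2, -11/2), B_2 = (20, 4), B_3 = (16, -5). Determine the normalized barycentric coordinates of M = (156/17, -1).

(8/17, 8/17, 1/17)

Signed area of the reference triangle: [B_1B_2B_3] = ½·((-5/2)·(4−(-5)) + 20·(-5−(-11/2)) + 16·(-11/2−4)) = ½·(-45/2 + 10 − 152) = -329/4.
[MB_2B_3] = ½·((156/17)·(4−(-5)) + 20·(-5−(-1)) + 16·(-1−4)) = ½·(1404/17 − 80 − 80) = -658/17, so the B_1-coordinate is (-658/17)/(-329/4) = 8/17.
[B_1MB_3] = ½·((-5/2)·(-1−(-5)) + (156/17)·(-5−(-11/2)) + 16·(-11/2−(-1))) = ½·(-10 + 78/17 − 72) = -658/17, so the B_2-coordinate is 8/17.
[B_1B_2M] = ½·((-5/2)·(4−(-1)) + 20·(-1−(-11/2)) + (156/17)·(-11/2−4)) = ½·(-25/2 + 90 − 1482/17) = -329/68, so the B_3-coordinate is 1/17.
Check: 8/17 + 8/17 + 1/17 = 1.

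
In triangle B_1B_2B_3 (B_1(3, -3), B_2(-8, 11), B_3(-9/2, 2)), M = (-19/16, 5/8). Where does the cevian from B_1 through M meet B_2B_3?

(-43/8, 17/4)

Barycentric coordinates of M with respect to B_1B_2B_3: (1/2, 1/8, 3/8).
On side B_2B_3 the B_1-coordinate is zero; dropping M's B_1-weight 1/2 and renormalizing the remaining 1/8 : 3/8 gives weights 1/4, 3/4 on B_2, B_3.
N = (1/4)·(-8, 11) + (3/4)·(-9/2, 2) = (-43/8, 17/4).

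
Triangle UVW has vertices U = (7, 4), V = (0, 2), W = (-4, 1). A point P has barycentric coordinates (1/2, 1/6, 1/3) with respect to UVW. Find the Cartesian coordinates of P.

P = (1/2)·U + (1/6)·V + (1/3)·W.
x-coordinate: (1/2)·7 + (1/6)·0 + (1/3)·(-4) = 13/6.
y-coordinate: (1/2)·4 + (1/6)·2 + (1/3)·1 = 8/3.

(13/6, 8/3)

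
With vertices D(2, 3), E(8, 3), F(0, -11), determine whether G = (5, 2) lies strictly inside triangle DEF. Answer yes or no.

yes

Barycentric coordinates of G: (17/42, 11/21, 1/14).
The three coordinates are positive, positive, positive; a point is interior exactly when all three are positive.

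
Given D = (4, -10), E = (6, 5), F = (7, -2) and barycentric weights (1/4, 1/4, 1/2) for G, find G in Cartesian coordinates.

(6, -9/4)

G = (1/4)·D + (1/4)·E + (1/2)·F.
x-coordinate: (1/4)·4 + (1/4)·6 + (1/2)·7 = 6.
y-coordinate: (1/4)·(-10) + (1/4)·5 + (1/2)·(-2) = -9/4.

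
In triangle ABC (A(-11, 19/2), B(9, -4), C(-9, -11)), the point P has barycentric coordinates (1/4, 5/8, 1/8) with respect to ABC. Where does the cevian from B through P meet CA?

Line BP meets CA where the B-coordinate vanishes; zeroing P's B-weight and renormalizing leaves C, A-weights 1/8 : 1/4 → (1/3, 2/3).
So Q = (1/3)·C + (2/3)·A = (-31/3, 8/3).

(-31/3, 8/3)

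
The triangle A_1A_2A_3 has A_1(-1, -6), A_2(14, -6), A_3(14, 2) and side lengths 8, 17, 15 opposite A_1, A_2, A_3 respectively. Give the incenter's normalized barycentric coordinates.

The incenter has barycentric coordinates proportional to the opposite side lengths: (8 : 17 : 15).
Normalizing by 8+17+15 = 40 gives (1/5, 17/40, 3/8).

(1/5, 17/40, 3/8)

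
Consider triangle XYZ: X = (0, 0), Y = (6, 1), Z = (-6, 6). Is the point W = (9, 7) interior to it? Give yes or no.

no

Barycentric coordinates of W: (-29/14, 16/7, 11/14).
The three coordinates are negative, positive, positive; a point is interior exactly when all three are positive.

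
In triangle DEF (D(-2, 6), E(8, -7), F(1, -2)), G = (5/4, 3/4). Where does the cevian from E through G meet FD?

Barycentric coordinates of G with respect to DEF: (1/2, 1/4, 1/4).
On side FD the E-coordinate is zero; dropping G's E-weight 1/4 and renormalizing the remaining 1/4 : 1/2 gives weights 1/3, 2/3 on F, D.
H = (1/3)·(1, -2) + (2/3)·(-2, 6) = (-1, 10/3).

(-1, 10/3)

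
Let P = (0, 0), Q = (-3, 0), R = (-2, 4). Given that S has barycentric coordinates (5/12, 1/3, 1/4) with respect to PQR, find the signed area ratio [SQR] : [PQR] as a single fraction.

5/12

The signed ratio [SQR]/[PQR] equals the barycentric coordinate of S at vertex P, which is 5/12.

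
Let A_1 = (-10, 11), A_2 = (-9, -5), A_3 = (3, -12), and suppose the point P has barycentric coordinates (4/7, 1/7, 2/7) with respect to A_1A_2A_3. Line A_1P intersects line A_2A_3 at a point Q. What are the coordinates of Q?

Line A_1P meets A_2A_3 where the A_1-coordinate vanishes; zeroing P's A_1-weight and renormalizing leaves A_2, A_3-weights 1/7 : 2/7 → (1/3, 2/3).
So Q = (1/3)·A_2 + (2/3)·A_3 = (-1, -29/3).

(-1, -29/3)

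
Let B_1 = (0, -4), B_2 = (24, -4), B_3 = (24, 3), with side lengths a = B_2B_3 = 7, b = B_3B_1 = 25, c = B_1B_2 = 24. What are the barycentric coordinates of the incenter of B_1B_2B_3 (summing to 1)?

The incenter has barycentric coordinates proportional to the opposite side lengths: (7 : 25 : 24).
Normalizing by 7+25+24 = 56 gives (1/8, 25/56, 3/7).

(1/8, 25/56, 3/7)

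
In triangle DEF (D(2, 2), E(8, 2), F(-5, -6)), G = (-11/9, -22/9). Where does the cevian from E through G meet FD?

Barycentric coordinates of G with respect to DEF: (1/3, 1/9, 5/9).
On side FD the E-coordinate is zero; dropping G's E-weight 1/9 and renormalizing the remaining 5/9 : 1/3 gives weights 5/8, 3/8 on F, D.
H = (5/8)·(-5, -6) + (3/8)·(2, 2) = (-19/8, -3).

(-19/8, -3)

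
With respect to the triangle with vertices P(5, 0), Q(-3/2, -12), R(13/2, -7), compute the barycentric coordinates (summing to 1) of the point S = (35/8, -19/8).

(3/4, 1/8, 1/8)

Signed area of the reference triangle: [PQR] = ½·(5·(-12−(-7)) + (-3/2)·(-7−0) + (13/2)·(0−(-12))) = ½·(-25 + 21/2 + 78) = 127/4.
[SQR] = ½·((35/8)·(-12−(-7)) + (-3/2)·(-7−(-19/8)) + (13/2)·(-19/8−(-12))) = ½·(-175/8 + 111/16 + 1001/16) = 381/16, so the P-coordinate is (381/16)/(127/4) = 3/4.
[PSR] = ½·(5·(-19/8−(-7)) + (35/8)·(-7−0) + (13/2)·(0−(-19/8))) = ½·(185/8 − 245/8 + 247/16) = 127/32, so the Q-coordinate is 1/8.
[PQS] = ½·(5·(-12−(-19/8)) + (-3/2)·(-19/8−0) + (35/8)·(0−(-12))) = ½·(-385/8 + 57/16 + 105/2) = 127/32, so the R-coordinate is 1/8.
Check: 3/4 + 1/8 + 1/8 = 1.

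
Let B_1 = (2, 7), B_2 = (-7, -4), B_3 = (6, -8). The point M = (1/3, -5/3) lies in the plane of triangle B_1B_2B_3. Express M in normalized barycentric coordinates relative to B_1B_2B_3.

(1/3, 1/3, 1/3)

Signed area of the reference triangle: [B_1B_2B_3] = ½·(2·(-4−(-8)) + (-7)·(-8−7) + 6·(7−(-4))) = ½·(8 + 105 + 66) = 179/2.
[MB_2B_3] = ½·((1/3)·(-4−(-8)) + (-7)·(-8−(-5/3)) + 6·(-5/3−(-4))) = ½·(4/3 + 133/3 + 14) = 179/6, so the B_1-coordinate is (179/6)/(179/2) = 1/3.
[B_1MB_3] = ½·(2·(-5/3−(-8)) + (1/3)·(-8−7) + 6·(7−(-5/3))) = ½·(38/3 − 5 + 52) = 179/6, so the B_2-coordinate is 1/3.
[B_1B_2M] = ½·(2·(-4−(-5/3)) + (-7)·(-5/3−7) + (1/3)·(7−(-4))) = ½·(-14/3 + 182/3 + 11/3) = 179/6, so the B_3-coordinate is 1/3.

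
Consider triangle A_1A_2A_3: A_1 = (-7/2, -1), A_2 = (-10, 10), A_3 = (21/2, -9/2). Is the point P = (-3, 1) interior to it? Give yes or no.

Barycentric coordinates of P: (332/525, 17/75, 74/525).
The three coordinates are positive, positive, positive; a point is interior exactly when all three are positive.

yes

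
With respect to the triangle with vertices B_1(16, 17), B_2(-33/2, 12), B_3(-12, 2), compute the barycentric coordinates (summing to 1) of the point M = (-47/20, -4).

(1/5, -9/10, 17/10)

Signed area of the reference triangle: [B_1B_2B_3] = ½·(16·(12−2) + (-33/2)·(2−17) + (-12)·(17−12)) = ½·(160 + 495/2 − 60) = 695/4.
[MB_2B_3] = ½·((-47/20)·(12−2) + (-33/2)·(2−(-4)) + (-12)·(-4−12)) = ½·(-47/2 − 99 + 192) = 139/4, so the B_1-coordinate is (139/4)/(695/4) = 1/5.
[B_1MB_3] = ½·(16·(-4−2) + (-47/20)·(2−17) + (-12)·(17−(-4))) = ½·(-96 + 141/4 − 252) = -1251/8, so the B_2-coordinate is -9/10.
[B_1B_2M] = ½·(16·(12−(-4)) + (-33/2)·(-4−17) + (-47/20)·(17−12)) = ½·(256 + 693/2 − 47/4) = 2363/8, so the B_3-coordinate is 17/10.
Check: 1/5 − 9/10 + 17/10 = 1.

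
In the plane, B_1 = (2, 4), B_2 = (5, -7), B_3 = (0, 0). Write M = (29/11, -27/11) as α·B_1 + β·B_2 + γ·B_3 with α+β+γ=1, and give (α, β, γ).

Signed area of the reference triangle: [B_1B_2B_3] = ½·(2·(-7−0) + 5·(0−4) + 0·(4−(-7))) = ½·(-14 − 20 + 0) = -17.
[MB_2B_3] = ½·((29/11)·(-7−0) + 5·(0−(-27/11)) + 0·(-27/11−(-7))) = ½·(-203/11 + 135/11 + 0) = -34/11, so the B_1-coordinate is (-34/11)/(-17) = 2/11.
[B_1MB_3] = ½·(2·(-27/11−0) + (29/11)·(0−4) + 0·(4−(-27/11))) = ½·(-54/11 − 116/11 + 0) = -85/11, so the B_2-coordinate is 5/11.
[B_1B_2M] = ½·(2·(-7−(-27/11)) + 5·(-27/11−4) + (29/11)·(4−(-7))) = ½·(-100/11 − 355/11 + 29) = -68/11, so the B_3-coordinate is 4/11.
Check: 2/11 + 5/11 + 4/11 = 1.

(2/11, 5/11, 4/11)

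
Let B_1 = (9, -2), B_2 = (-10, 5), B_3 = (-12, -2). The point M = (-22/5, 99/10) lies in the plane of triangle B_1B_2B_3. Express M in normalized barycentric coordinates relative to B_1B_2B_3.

(1/5, 17/10, -9/10)

Signed area of the reference triangle: [B_1B_2B_3] = ½·(9·(5−(-2)) + (-10)·(-2−(-2)) + (-12)·(-2−5)) = ½·(63 + 0 + 84) = 147/2.
[MB_2B_3] = ½·((-22/5)·(5−(-2)) + (-10)·(-2−(99/10)) + (-12)·(99/10−5)) = ½·(-154/5 + 119 − 294/5) = 147/10, so the B_1-coordinate is (147/10)/(147/2) = 1/5.
[B_1MB_3] = ½·(9·(99/10−(-2)) + (-22/5)·(-2−(-2)) + (-12)·(-2−(99/10))) = ½·(1071/10 + 0 + 714/5) = 2499/20, so the B_2-coordinate is 17/10.
[B_1B_2M] = ½·(9·(5−(99/10)) + (-10)·(99/10−(-2)) + (-22/5)·(-2−5)) = ½·(-441/10 − 119 + 154/5) = -1323/20, so the B_3-coordinate is -9/10.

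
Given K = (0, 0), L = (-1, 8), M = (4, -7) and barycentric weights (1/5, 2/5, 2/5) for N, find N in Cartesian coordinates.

(6/5, 2/5)

N = (1/5)·K + (2/5)·L + (2/5)·M.
x-coordinate: (1/5)·0 + (2/5)·(-1) + (2/5)·4 = 6/5.
y-coordinate: (1/5)·0 + (2/5)·8 + (2/5)·(-7) = 2/5.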